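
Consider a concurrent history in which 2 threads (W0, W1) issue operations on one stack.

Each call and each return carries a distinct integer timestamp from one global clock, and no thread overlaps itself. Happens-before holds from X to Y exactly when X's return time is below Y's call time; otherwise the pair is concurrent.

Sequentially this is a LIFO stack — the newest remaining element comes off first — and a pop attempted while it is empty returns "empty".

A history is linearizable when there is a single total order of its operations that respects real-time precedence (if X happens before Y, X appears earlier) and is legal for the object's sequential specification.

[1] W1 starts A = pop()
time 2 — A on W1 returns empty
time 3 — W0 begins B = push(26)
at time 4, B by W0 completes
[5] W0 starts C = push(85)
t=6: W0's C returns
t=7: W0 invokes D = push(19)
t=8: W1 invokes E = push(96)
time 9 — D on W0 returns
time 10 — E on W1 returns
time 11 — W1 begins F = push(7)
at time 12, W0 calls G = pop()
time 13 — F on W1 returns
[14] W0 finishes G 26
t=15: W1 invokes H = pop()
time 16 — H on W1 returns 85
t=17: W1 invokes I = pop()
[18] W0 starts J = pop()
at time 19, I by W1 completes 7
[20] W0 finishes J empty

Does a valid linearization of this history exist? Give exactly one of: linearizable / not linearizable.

not linearizable

events 1..13 are fine; event 14 — the response of G at time 14 — makes the prefix non-linearizable
4 orders of the 7 completed stack ops respect real time; none is legal
for example A, B, C, D, E, F, G fails at step 7: G pop() → 26 is not legal there
for example A, B, C, D, E, G, F fails at step 6: G pop() → 26 is not legal there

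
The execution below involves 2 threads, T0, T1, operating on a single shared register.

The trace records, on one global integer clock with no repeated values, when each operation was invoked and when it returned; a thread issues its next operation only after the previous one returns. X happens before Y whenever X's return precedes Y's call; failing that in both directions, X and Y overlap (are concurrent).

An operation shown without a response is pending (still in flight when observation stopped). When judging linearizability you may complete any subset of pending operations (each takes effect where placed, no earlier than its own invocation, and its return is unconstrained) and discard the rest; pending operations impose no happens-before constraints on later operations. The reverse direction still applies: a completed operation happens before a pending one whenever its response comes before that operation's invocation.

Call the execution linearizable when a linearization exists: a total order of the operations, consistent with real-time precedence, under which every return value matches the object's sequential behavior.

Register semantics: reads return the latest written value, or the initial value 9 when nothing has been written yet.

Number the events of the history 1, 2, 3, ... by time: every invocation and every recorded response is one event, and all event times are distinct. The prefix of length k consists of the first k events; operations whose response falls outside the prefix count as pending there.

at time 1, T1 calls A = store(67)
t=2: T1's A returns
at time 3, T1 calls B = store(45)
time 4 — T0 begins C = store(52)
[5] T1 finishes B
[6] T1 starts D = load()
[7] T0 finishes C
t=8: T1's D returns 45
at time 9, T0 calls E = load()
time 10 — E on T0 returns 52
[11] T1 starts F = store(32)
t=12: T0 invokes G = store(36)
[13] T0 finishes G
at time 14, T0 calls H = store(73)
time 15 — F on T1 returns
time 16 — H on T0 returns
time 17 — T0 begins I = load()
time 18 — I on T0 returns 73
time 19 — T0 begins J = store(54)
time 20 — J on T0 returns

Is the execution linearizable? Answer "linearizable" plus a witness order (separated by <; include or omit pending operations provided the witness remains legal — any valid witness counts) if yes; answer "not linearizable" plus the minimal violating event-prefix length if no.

linearizable — witness: A < B < D < C < E < F < G < H < I < J

after step 1 (A store(67)): value 67
after step 2 (B store(45)): value 45
after step 3 (D load() → 45): value 45
after step 4 (C store(52)): value 52
after step 5 (E load() → 52): value 52
after step 6 (F store(32)): value 32
after step 7 (G store(36)): value 36
after step 8 (H store(73)): value 73
after step 9 (I load() → 73): value 73
after step 10 (J store(54)): value 54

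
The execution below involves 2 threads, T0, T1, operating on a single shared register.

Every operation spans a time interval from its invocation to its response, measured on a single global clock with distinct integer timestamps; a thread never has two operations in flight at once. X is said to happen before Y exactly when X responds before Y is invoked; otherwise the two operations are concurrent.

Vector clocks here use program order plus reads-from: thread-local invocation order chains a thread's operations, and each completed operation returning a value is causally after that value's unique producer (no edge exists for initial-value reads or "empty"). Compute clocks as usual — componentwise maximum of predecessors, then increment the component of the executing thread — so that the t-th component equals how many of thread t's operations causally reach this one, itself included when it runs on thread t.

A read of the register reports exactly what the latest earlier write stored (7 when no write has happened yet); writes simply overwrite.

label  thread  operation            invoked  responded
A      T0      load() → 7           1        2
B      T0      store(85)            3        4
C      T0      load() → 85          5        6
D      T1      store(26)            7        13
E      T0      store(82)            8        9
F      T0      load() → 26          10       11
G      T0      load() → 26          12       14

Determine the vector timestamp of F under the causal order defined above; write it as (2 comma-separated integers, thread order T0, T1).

invoked at 7, D has no predecessors; its own T1 bump gives (0, 1)
invoked at 1, A has no predecessors; its own T0 bump gives (1, 0)
B (invocation 3): componentwise max over VC(A)=(1, 0), +1 at T0, giving (2, 0)
C (invocation 5): componentwise max over VC(B)=(2, 0), +1 at T0, giving (3, 0)
E (invocation 8): componentwise max over VC(C)=(3, 0), +1 at T0, giving (4, 0)
F (invocation 10): componentwise max over VC(D)=(0, 1), VC(E)=(4, 0), +1 at T0, giving (5, 1)
G (invocation 12): componentwise max over VC(D)=(0, 1), VC(F)=(5, 1), +1 at T0, giving (6, 1)
target: VC(F) = (5, 1)

(5, 1)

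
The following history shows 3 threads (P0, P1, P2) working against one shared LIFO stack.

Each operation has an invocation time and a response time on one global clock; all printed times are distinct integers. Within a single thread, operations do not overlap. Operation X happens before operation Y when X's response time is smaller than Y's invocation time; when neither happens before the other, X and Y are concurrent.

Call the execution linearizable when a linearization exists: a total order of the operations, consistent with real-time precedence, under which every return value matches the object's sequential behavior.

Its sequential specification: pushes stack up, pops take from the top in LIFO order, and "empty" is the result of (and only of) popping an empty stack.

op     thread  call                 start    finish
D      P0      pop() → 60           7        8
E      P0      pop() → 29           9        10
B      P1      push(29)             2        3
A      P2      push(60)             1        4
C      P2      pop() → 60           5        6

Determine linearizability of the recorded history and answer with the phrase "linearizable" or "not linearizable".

events 1..7 are fine; event 8 — the response of D at time 8 — makes the prefix non-linearizable
every one of the 2 real-time-consistent orders over 4 completed LIFO stack ops fails the sequential spec
for example A, B, C, D fails at step 3: C pop() → 60 is not legal there
for example B, A, C, D fails at step 4: D pop() → 60 is not legal there

not linearizable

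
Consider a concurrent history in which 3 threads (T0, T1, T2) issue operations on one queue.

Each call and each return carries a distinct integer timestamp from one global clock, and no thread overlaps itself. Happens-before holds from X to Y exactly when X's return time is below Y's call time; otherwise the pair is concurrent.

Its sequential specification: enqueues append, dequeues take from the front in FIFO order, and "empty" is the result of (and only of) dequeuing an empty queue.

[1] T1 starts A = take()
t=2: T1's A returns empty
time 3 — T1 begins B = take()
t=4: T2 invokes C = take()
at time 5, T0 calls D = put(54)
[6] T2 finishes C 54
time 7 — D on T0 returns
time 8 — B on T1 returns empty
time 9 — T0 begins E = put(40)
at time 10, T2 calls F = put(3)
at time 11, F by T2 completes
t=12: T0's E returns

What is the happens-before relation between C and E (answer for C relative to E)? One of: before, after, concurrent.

before

C spans [4,6], E spans [9,12]
resp(C)=6 < inv(E)=9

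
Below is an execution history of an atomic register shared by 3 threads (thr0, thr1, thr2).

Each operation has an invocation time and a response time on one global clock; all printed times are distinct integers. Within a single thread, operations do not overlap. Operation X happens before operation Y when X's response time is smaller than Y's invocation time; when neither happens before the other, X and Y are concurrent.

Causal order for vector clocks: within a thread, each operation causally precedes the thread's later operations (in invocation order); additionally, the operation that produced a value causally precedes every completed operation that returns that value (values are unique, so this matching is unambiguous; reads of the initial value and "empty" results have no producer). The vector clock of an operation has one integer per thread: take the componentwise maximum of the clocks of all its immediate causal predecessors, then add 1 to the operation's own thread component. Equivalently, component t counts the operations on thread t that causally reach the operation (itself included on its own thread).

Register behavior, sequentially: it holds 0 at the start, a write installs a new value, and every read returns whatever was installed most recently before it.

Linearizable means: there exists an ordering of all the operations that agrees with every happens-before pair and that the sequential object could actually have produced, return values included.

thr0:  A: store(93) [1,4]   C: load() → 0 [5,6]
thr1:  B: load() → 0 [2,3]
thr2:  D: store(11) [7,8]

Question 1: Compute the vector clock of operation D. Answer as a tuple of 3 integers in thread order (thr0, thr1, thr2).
VC(D, invoked at 7): no causal predecessors; +1 on thr2 → (0, 0, 1)
VC(B, invoked at 2): no causal predecessors; +1 on thr1 → (0, 1, 0)
VC(A, invoked at 1): no causal predecessors; +1 on thr0 → (1, 0, 0)
invoked at 5, C merges VC(A)=(1, 0, 0) and bumps thr0's slot → (2, 0, 0)
target: VC(D) = (0, 0, 1)

(0, 0, 1)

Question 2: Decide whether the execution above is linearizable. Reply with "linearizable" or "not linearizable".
through event 5 a valid linearization exists; event 6 (C responding at time 6) ends that
real-time-consistent orders of the 3 completed operations: 2 — all fail the atomic register replay
sample order A, B, C stalls at step 2 — B load() → 0 has no legal effect
sample order B, A, C stalls at step 3 — C load() → 0 has no legal effect

not linearizable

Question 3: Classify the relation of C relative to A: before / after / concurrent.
C spans [5,6], A spans [1,4]
resp(A)=4 < inv(C)=5

after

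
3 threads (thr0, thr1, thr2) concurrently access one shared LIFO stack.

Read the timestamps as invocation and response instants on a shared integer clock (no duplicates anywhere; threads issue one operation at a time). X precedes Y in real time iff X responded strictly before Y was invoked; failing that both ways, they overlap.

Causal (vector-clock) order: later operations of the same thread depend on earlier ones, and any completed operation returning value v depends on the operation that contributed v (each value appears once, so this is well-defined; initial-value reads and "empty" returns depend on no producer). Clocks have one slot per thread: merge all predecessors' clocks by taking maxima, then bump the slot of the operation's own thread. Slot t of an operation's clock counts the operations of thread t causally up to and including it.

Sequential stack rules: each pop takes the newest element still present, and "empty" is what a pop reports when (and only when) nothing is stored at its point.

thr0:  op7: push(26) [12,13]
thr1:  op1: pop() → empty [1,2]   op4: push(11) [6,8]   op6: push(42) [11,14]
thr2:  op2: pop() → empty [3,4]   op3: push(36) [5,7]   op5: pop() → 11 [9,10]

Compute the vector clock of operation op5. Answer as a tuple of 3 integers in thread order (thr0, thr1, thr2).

(0, 2, 3)

no predecessors for op2 (invoked 3): thr2 increments from zero → (0, 0, 1)
no predecessors for op1 (invoked 1): thr1 increments from zero → (0, 1, 0)
no predecessors for op7 (invoked 12): thr0 increments from zero → (1, 0, 0)
op3 (invocation 5): componentwise max over VC(op2)=(0, 0, 1), +1 at thr2, giving (0, 0, 2)
op4 (invocation 6): componentwise max over VC(op1)=(0, 1, 0), +1 at thr1, giving (0, 2, 0)
op6 (invocation 11): componentwise max over VC(op4)=(0, 2, 0), +1 at thr1, giving (0, 3, 0)
op5 (invocation 9): componentwise max over VC(op3)=(0, 0, 2), VC(op4)=(0, 2, 0), +1 at thr2, giving (0, 2, 3)
target: VC(op5) = (0, 2, 3)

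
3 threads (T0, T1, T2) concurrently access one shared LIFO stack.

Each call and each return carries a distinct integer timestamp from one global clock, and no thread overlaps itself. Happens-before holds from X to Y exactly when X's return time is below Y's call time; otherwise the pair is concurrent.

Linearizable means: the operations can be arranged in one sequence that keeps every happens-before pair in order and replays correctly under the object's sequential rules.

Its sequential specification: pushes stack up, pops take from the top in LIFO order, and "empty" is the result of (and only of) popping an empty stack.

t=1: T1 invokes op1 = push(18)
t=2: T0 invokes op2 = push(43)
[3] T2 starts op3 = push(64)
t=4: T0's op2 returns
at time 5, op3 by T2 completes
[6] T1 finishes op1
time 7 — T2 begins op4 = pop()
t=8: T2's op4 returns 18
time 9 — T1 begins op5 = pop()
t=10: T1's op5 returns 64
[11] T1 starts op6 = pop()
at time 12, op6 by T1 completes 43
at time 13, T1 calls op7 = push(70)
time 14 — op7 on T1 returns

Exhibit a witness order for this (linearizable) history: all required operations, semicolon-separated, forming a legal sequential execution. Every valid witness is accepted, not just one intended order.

1. op2 push(43), leaving stack <43>
2. op3 push(64), leaving stack <43,64>
3. op1 push(18), leaving stack <43,64,18>
4. op4 pop() → 18, leaving stack <43,64>
5. op5 pop() → 64, leaving stack <43>
6. op6 pop() → 43, leaving stack <>
7. op7 push(70), leaving stack <70>

op2; op3; op1; op4; op5; op6; op7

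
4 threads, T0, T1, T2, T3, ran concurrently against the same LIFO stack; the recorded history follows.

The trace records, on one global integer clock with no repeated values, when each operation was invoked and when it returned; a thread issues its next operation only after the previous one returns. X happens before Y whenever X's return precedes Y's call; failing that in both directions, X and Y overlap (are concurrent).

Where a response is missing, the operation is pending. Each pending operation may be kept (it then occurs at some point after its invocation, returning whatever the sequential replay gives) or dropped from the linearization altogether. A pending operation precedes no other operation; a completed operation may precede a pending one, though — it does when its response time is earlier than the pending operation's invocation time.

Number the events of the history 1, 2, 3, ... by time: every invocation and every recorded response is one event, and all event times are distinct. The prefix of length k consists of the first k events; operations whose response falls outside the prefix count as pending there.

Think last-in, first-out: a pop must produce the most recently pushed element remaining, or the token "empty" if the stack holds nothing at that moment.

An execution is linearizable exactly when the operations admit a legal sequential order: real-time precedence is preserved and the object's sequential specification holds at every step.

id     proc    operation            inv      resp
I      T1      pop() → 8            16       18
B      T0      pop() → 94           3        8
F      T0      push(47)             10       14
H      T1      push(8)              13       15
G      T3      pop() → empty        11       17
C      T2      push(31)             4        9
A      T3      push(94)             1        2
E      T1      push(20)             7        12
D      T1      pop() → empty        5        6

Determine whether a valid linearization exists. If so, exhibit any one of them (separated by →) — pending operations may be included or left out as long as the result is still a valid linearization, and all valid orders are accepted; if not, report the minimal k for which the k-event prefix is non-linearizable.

cut after 16 events: linearizable; cut after 17 events (G responds, time 17): not linearizable
108 orders of the 8 completed LIFO stack ops respect real time; none is legal
every completion of the 1 pending operation (I) was checked; none linearizes
for example A, B, C, D, E, F, G, H (pending dropped) fails at step 4: D pop() → empty is not legal there
for example A, B, C, D, E, F, H, G (pending dropped) fails at step 4: D pop() → empty is not legal there

not linearizable — minimal violating prefix: 17 events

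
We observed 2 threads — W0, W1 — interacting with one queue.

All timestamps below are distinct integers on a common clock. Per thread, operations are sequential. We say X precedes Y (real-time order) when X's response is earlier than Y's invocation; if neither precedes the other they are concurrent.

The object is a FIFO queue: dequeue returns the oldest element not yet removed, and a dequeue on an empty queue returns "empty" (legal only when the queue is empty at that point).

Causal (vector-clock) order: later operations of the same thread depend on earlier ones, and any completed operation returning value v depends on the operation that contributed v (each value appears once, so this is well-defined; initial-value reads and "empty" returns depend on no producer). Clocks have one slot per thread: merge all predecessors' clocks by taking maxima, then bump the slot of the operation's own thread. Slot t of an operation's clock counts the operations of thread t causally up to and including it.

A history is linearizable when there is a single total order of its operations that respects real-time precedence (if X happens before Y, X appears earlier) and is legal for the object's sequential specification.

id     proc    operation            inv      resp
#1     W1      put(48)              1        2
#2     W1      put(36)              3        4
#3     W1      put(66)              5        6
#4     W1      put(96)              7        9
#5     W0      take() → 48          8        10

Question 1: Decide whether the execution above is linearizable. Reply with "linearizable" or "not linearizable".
linearizable

witness order: #1, #2, #3, #4, #5
step 1: #1 put(48) — queue <48>
step 2: #2 put(36) — queue <48,36>
step 3: #3 put(66) — queue <48,36,66>
step 4: #4 put(96) — queue <48,36,66,96>
step 5: #5 take() → 48 — queue <36,66,96>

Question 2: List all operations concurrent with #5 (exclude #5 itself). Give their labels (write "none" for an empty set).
Answer: #4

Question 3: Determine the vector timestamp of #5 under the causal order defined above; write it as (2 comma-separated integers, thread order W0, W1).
Answer: (1, 1)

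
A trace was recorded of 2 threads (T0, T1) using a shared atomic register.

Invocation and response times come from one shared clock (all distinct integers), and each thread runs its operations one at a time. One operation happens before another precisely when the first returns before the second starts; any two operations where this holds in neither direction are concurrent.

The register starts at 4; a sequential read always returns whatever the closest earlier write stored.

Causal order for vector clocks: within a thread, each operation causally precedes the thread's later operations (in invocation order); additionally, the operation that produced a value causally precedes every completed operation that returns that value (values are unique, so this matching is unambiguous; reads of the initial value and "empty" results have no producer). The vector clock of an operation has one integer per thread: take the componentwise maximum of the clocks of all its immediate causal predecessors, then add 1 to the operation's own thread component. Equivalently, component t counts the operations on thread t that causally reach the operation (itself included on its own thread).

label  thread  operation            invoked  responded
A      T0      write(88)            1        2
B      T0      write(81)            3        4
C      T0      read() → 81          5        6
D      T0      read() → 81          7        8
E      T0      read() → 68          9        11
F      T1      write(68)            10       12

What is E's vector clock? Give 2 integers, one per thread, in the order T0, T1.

F (invocation 10): nothing precedes it; T1's component alone gives (0, 1)
A (invocation 1): nothing precedes it; T0's component alone gives (1, 0)
merge at B (invoked 3): VC(A)=(1, 0), own-thread bump on T0 → (2, 0)
merge at C (invoked 5): VC(B)=(2, 0), own-thread bump on T0 → (3, 0)
merge at D (invoked 7): VC(B)=(2, 0), VC(C)=(3, 0), own-thread bump on T0 → (4, 0)
merge at E (invoked 9): VC(D)=(4, 0), VC(F)=(0, 1), own-thread bump on T0 → (5, 1)
target: VC(E) = (5, 1)

(5, 1)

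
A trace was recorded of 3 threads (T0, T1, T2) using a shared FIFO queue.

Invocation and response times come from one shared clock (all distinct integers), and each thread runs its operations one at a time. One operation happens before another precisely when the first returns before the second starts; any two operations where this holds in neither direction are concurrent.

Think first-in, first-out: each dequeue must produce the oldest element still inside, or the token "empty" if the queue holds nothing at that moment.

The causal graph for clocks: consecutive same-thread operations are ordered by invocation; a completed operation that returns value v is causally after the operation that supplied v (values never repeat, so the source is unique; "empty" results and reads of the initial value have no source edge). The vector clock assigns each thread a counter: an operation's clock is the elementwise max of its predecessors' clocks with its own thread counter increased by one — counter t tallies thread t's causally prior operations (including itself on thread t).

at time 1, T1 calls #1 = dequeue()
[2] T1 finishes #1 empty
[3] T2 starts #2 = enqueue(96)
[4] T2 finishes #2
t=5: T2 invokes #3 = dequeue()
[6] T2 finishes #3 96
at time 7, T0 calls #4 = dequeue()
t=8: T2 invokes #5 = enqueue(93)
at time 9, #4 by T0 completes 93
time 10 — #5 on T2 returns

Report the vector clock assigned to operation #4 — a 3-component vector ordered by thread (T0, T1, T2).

#2 (invocation 3): nothing precedes it; T2's component alone gives (0, 0, 1)
#1 (invocation 1): nothing precedes it; T1's component alone gives (0, 1, 0)
#3 (invocation 5): componentwise max over VC(#2)=(0, 0, 1), +1 at T2, giving (0, 0, 2)
#5 (invocation 8): componentwise max over VC(#3)=(0, 0, 2), +1 at T2, giving (0, 0, 3)
#4 (invocation 7): componentwise max over VC(#5)=(0, 0, 3), +1 at T0, giving (1, 0, 3)
target: VC(#4) = (1, 0, 3)

(1, 0, 3)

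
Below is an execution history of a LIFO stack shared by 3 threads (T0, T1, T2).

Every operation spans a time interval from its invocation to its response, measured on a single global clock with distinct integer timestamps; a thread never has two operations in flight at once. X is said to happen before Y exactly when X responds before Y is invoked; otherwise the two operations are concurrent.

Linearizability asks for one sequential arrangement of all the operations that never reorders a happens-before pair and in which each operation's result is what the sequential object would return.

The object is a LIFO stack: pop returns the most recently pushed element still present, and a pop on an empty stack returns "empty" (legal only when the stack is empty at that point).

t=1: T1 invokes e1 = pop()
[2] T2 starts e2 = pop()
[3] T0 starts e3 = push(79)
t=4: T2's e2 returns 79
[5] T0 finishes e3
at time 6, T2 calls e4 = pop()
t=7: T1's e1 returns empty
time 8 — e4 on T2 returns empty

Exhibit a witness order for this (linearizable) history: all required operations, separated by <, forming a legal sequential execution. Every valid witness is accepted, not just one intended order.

e1 < e3 < e2 < e4

step 1: e1 pop() → empty — stack <>
step 2: e3 push(79) — stack <79>
step 3: e2 pop() → 79 — stack <>
step 4: e4 pop() → empty — stack <>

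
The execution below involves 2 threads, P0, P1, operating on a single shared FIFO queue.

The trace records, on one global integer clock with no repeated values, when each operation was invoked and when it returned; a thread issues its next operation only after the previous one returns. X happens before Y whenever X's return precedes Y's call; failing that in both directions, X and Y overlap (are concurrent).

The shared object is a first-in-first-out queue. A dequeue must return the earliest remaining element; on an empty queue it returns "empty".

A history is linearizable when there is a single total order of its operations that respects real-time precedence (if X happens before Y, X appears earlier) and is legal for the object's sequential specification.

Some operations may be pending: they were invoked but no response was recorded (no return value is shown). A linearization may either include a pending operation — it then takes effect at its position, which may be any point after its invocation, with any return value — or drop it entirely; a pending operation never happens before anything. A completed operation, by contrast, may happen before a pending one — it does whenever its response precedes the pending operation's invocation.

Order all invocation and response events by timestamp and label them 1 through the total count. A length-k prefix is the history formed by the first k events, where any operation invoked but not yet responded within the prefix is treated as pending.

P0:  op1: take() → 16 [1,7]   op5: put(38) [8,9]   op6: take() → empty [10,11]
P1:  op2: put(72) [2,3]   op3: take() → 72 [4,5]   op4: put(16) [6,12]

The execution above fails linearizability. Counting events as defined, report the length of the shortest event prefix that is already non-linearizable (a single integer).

11

events 1..10 are linearizable, e.g. via op2, op3, op4, op1, op5:
after step 1 (op2 put(72)): queue <72>
after step 2 (op3 take() → 72): queue <>
after step 3 (op4 put(16) (pending, included)): queue <16>
after step 4 (op1 take() → 16): queue <>
after step 5 (op5 put(38)): queue <38>
once event 11 joins (op6's response, time 11), exhaustive search finds no witness
completion choices over the 1 pending operation (op4) were checked; none helps
e.g. op1, op2, op3, op5, op6 (pending dropped): illegal at step 1, since op1 take() → 16 cannot apply there
e.g. op2, op1, op3, op5, op6 (pending dropped): illegal at step 2, since op1 take() → 16 cannot apply there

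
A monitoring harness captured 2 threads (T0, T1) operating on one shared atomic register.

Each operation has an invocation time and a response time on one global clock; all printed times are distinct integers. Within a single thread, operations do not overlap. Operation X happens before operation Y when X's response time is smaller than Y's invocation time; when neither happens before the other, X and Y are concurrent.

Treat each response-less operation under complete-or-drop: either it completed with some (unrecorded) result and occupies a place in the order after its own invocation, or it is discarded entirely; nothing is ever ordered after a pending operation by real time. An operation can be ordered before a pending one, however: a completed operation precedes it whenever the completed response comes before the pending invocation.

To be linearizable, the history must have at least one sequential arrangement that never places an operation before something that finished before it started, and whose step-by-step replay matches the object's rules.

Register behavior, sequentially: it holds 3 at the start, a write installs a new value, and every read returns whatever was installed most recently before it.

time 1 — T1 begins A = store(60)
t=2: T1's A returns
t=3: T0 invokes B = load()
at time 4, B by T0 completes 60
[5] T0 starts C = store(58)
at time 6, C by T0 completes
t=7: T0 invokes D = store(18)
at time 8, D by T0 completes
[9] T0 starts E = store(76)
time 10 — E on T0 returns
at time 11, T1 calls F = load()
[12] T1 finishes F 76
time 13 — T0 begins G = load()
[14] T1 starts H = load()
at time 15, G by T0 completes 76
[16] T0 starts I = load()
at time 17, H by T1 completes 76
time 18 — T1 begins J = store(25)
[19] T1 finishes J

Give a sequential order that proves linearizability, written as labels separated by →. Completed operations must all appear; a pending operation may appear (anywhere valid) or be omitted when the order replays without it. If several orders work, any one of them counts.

step 1: A store(60) — value 60
step 2: B load() → 60 — value 60
step 3: C store(58) — value 58
step 4: D store(18) — value 18
step 5: E store(76) — value 76
step 6: F load() → 76 — value 76
step 7: G load() → 76 — value 76
step 8: H load() → 76 — value 76
step 9: I load() (pending, included) — value 76
step 10: J store(25) — value 25

A → B → C → D → E → F → G → H → I → J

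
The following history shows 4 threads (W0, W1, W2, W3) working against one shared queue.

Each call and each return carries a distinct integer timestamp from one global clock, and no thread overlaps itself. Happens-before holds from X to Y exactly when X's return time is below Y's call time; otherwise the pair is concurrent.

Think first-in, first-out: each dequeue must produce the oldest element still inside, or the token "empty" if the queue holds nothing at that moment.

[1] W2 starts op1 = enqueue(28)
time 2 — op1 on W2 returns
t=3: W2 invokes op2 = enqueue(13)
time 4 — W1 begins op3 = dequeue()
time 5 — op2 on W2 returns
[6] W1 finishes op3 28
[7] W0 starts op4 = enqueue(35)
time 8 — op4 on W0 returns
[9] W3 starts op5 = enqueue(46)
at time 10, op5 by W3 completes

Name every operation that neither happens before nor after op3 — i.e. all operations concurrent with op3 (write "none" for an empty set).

op2

op3 spans [4,6]; an op avoiding the whole window 4..6 is ordered, any other is concurrent
op1 [1,2]: before
op2 [3,5]: concurrent
op4 [7,8]: after
op5 [9,10]: after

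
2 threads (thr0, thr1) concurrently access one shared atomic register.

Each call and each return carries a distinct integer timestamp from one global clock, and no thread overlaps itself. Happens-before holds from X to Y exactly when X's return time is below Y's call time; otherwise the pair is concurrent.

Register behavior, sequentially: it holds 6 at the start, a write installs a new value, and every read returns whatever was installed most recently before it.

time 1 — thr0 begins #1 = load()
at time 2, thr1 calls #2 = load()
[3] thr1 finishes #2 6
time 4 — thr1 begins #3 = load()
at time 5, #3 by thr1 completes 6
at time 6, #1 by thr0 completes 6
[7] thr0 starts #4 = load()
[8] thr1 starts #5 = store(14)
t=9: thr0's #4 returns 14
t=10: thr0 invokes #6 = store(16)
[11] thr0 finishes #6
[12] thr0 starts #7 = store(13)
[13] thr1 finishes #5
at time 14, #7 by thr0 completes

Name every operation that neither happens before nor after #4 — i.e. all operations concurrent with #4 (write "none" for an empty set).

#4 spans [7,9]: anything still running between times 7 and 9 counts as concurrent
#1 [1,6]: before
#2 [2,3]: before
#3 [4,5]: before
#5 [8,13]: concurrent
#6 [10,11]: after
#7 [12,14]: after

#5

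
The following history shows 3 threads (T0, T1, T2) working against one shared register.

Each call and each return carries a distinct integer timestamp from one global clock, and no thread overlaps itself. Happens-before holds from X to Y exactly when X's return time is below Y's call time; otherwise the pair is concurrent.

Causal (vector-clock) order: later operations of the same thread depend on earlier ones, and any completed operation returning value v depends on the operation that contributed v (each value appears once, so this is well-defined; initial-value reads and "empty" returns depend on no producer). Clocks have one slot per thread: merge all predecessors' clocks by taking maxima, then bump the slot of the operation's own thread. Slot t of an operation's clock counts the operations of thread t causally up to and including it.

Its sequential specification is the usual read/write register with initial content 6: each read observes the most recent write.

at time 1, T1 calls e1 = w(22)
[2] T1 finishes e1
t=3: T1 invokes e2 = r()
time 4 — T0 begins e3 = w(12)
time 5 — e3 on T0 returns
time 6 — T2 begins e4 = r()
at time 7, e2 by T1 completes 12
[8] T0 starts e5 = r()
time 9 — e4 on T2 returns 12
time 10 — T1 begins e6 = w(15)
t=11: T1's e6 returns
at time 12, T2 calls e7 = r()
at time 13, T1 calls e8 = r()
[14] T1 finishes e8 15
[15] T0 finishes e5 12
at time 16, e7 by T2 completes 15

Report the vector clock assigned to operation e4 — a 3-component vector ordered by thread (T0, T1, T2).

e1 (invocation 1): nothing precedes it; T1's component alone gives (0, 1, 0)
e3 (invocation 4): nothing precedes it; T0's component alone gives (1, 0, 0)
e4 (invocation 6): componentwise max over VC(e3)=(1, 0, 0), +1 at T2, giving (1, 0, 1)
e5 (invocation 8): componentwise max over VC(e3)=(1, 0, 0), +1 at T0, giving (2, 0, 0)
e2 (invocation 3): componentwise max over VC(e1)=(0, 1, 0), VC(e3)=(1, 0, 0), +1 at T1, giving (1, 2, 0)
e6 (invocation 10): componentwise max over VC(e2)=(1, 2, 0), +1 at T1, giving (1, 3, 0)
e8 (invocation 13): componentwise max over VC(e6)=(1, 3, 0), +1 at T1, giving (1, 4, 0)
e7 (invocation 12): componentwise max over VC(e4)=(1, 0, 1), VC(e6)=(1, 3, 0), +1 at T2, giving (1, 3, 2)
target: VC(e4) = (1, 0, 1)

(1, 0, 1)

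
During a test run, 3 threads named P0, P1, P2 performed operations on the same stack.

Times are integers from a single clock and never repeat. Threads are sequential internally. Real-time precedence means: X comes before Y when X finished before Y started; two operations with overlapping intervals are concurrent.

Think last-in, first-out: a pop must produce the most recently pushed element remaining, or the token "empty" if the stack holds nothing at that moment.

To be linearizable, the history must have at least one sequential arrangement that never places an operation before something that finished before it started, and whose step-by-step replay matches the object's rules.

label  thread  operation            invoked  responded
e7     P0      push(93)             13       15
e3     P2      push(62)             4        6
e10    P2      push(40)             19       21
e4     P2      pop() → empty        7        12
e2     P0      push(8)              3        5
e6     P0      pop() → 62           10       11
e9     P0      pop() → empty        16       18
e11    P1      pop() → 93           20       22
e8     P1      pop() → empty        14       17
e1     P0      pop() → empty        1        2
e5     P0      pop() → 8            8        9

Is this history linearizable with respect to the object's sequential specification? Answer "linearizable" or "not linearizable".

not linearizable

already the first 18 events (up to e9's response at time 18) admit no linearization; the first 17 still do
checked exhaustively: 18 real-time-consistent orders of 9 completed operations, zero legal stack replays
e.g. e1, e2, e3, e4, e5, e6, e7, e8, e9: illegal at step 4, since e4 pop() → empty cannot apply there
e.g. e1, e2, e3, e4, e5, e6, e7, e9, e8: illegal at step 4, since e4 pop() → empty cannot apply there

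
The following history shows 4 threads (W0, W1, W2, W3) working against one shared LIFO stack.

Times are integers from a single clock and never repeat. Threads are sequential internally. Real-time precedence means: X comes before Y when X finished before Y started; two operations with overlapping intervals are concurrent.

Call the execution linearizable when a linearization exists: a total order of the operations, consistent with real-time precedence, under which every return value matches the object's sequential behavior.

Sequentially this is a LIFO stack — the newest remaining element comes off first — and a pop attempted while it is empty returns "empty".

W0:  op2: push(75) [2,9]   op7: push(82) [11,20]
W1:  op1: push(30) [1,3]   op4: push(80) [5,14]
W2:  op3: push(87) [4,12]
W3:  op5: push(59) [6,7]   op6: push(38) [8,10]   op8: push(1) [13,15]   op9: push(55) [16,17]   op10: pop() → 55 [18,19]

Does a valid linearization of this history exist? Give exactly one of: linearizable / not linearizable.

witness order: op1, op2, op3, op4, op5, op6, op7, op8, op9, op10
after step 1 (op1 push(30)): stack <30>
after step 2 (op2 push(75)): stack <30,75>
after step 3 (op3 push(87)): stack <30,75,87>
after step 4 (op4 push(80)): stack <30,75,87,80>
after step 5 (op5 push(59)): stack <30,75,87,80,59>
after step 6 (op6 push(38)): stack <30,75,87,80,59,38>
after step 7 (op7 push(82)): stack <30,75,87,80,59,38,82>
after step 8 (op8 push(1)): stack <30,75,87,80,59,38,82,1>
after step 9 (op9 push(55)): stack <30,75,87,80,59,38,82,1,55>
after step 10 (op10 pop() → 55): stack <30,75,87,80,59,38,82,1>

linearizable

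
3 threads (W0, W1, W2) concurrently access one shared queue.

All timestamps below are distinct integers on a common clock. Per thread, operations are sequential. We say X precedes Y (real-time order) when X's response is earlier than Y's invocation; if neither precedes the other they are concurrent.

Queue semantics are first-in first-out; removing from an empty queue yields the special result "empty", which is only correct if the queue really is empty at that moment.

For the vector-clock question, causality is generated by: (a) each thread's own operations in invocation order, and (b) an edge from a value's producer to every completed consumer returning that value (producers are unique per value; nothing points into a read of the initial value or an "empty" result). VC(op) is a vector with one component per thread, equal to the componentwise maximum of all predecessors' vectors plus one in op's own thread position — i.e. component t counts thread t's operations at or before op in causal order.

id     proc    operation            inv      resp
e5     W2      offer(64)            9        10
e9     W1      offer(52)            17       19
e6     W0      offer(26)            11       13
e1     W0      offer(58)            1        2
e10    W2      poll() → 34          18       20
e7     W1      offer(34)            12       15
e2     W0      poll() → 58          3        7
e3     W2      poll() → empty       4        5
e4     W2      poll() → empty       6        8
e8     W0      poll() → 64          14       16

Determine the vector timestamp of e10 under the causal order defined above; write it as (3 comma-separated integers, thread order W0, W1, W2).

e3 (invocation 4): nothing precedes it; W2's component alone gives (0, 0, 1)
e7 (invocation 12): nothing precedes it; W1's component alone gives (0, 1, 0)
e1 (invocation 1): nothing precedes it; W0's component alone gives (1, 0, 0)
invoked at 6, e4 merges VC(e3)=(0, 0, 1) and bumps W2's slot → (0, 0, 2)
invoked at 17, e9 merges VC(e7)=(0, 1, 0) and bumps W1's slot → (0, 2, 0)
invoked at 3, e2 merges VC(e1)=(1, 0, 0) and bumps W0's slot → (2, 0, 0)
invoked at 9, e5 merges VC(e4)=(0, 0, 2) and bumps W2's slot → (0, 0, 3)
invoked at 11, e6 merges VC(e2)=(2, 0, 0) and bumps W0's slot → (3, 0, 0)
invoked at 18, e10 merges VC(e5)=(0, 0, 3), VC(e7)=(0, 1, 0) and bumps W2's slot → (0, 1, 4)
invoked at 14, e8 merges VC(e5)=(0, 0, 3), VC(e6)=(3, 0, 0) and bumps W0's slot → (4, 0, 3)
target: VC(e10) = (0, 1, 4)

(0, 1, 4)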